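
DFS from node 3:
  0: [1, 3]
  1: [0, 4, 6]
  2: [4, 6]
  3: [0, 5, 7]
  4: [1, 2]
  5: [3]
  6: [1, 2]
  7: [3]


Visit 3, push [7, 5, 0]
Visit 0, push [1]
Visit 1, push [6, 4]
Visit 4, push [2]
Visit 2, push [6]
Visit 6, push []
Visit 5, push []
Visit 7, push []

DFS order: [3, 0, 1, 4, 2, 6, 5, 7]


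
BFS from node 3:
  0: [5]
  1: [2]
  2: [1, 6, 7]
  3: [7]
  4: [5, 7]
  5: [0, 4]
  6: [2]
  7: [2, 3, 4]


Visit 3, enqueue [7]
Visit 7, enqueue [2, 4]
Visit 2, enqueue [1, 6]
Visit 4, enqueue [5]
Visit 1, enqueue []
Visit 6, enqueue []
Visit 5, enqueue [0]
Visit 0, enqueue []

BFS order: [3, 7, 2, 4, 1, 6, 5, 0]


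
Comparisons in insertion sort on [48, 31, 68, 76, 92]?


Algorithm: insertion sort
Input: [48, 31, 68, 76, 92]
Sorted: [31, 48, 68, 76, 92]

4


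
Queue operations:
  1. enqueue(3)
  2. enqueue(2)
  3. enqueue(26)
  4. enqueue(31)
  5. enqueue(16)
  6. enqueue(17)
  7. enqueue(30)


enqueue(3) -> [3]
enqueue(2) -> [3, 2]
enqueue(26) -> [3, 2, 26]
enqueue(31) -> [3, 2, 26, 31]
enqueue(16) -> [3, 2, 26, 31, 16]
enqueue(17) -> [3, 2, 26, 31, 16, 17]
enqueue(30) -> [3, 2, 26, 31, 16, 17, 30]

Final queue: [3, 2, 26, 31, 16, 17, 30]


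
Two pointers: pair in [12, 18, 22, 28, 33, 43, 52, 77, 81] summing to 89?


lo=0(12)+hi=8(81)=93
lo=0(12)+hi=7(77)=89

Yes: 12+77=89


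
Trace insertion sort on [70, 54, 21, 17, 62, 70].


Initial: [70, 54, 21, 17, 62, 70]
Insert 54: [54, 70, 21, 17, 62, 70]
Insert 21: [21, 54, 70, 17, 62, 70]
Insert 17: [17, 21, 54, 70, 62, 70]
Insert 62: [17, 21, 54, 62, 70, 70]
Insert 70: [17, 21, 54, 62, 70, 70]

Sorted: [17, 21, 54, 62, 70, 70]


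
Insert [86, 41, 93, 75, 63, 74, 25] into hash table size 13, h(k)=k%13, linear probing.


Insert 86: h=8 -> slot 8
Insert 41: h=2 -> slot 2
Insert 93: h=2, 1 probes -> slot 3
Insert 75: h=10 -> slot 10
Insert 63: h=11 -> slot 11
Insert 74: h=9 -> slot 9
Insert 25: h=12 -> slot 12

Table: [None, None, 41, 93, None, None, None, None, 86, 74, 75, 63, 25]


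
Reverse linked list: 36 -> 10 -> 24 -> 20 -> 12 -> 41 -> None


Step 1: curr=36, set curr.next=prev(None) | reversed so far: 36
Step 2: curr=10, set curr.next=prev(36) | reversed so far: 10 -> 36
Step 3: curr=24, set curr.next=prev(10) | reversed so far: 24 -> 10 -> 36
Step 4: curr=20, set curr.next=prev(24) | reversed so far: 20 -> 24 -> 10 -> 36
Step 5: curr=12, set curr.next=prev(20) | reversed so far: 12 -> 20 -> 24 -> 10 -> 36
Step 6: curr=41, set curr.next=prev(12) | reversed so far: 41 -> 12 -> 20 -> 24 -> 10 -> 36

41 -> 12 -> 20 -> 24 -> 10 -> 36 -> None


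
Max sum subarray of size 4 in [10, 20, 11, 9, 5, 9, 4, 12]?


[0:4]: 50
[1:5]: 45
[2:6]: 34
[3:7]: 27
[4:8]: 30

Max: 50 at [0:4]


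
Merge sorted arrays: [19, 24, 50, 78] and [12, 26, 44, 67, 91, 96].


Take 12 from B
Take 19 from A
Take 24 from A
Take 26 from B
Take 44 from B
Take 50 from A
Take 67 from B
Take 78 from A

Merged: [12, 19, 24, 26, 44, 50, 67, 78, 91, 96]


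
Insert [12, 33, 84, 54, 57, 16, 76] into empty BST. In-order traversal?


Insert 12: root
Insert 33: R from 12
Insert 84: R from 12 -> R from 33
Insert 54: R from 12 -> R from 33 -> L from 84
Insert 57: R from 12 -> R from 33 -> L from 84 -> R from 54
Insert 16: R from 12 -> L from 33
Insert 76: R from 12 -> R from 33 -> L from 84 -> R from 54 -> R from 57

In-order: [12, 16, 33, 54, 57, 76, 84]


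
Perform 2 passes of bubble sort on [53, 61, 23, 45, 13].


Initial: [53, 61, 23, 45, 13]
Pass 1: [53, 23, 45, 13, 61] (3 swaps)
Pass 2: [23, 45, 13, 53, 61] (3 swaps)

After 2 passes: [23, 45, 13, 53, 61]


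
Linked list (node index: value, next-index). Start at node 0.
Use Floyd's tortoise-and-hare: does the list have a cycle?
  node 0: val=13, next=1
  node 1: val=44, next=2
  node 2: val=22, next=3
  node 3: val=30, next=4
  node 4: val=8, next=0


Floyd's tortoise (slow, +1) and hare (fast, +2):
  init: slow=0, fast=0
  step 1: slow=1, fast=2
  step 2: slow=2, fast=4
  step 3: slow=3, fast=1
  step 4: slow=4, fast=3
  step 5: slow=0, fast=0
  slow == fast at node 0: cycle detected

Cycle: yes


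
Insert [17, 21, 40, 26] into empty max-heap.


Insert 17: [17]
Insert 21: [21, 17]
Insert 40: [40, 17, 21]
Insert 26: [40, 26, 21, 17]

Final heap: [40, 26, 21, 17]


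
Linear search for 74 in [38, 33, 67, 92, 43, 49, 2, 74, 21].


i=0: 38!=74
i=1: 33!=74
i=2: 67!=74
i=3: 92!=74
i=4: 43!=74
i=5: 49!=74
i=6: 2!=74
i=7: 74==74 found!

Found at 7, 8 comps


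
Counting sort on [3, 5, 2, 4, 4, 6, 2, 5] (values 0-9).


Input: [3, 5, 2, 4, 4, 6, 2, 5]
Counts: [0, 0, 2, 1, 2, 2, 1, 0, 0, 0]

Sorted: [2, 2, 3, 4, 4, 5, 5, 6]


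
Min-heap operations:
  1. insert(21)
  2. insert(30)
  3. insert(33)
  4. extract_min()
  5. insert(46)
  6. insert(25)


insert(21) -> [21]
insert(30) -> [21, 30]
insert(33) -> [21, 30, 33]
extract_min()->21, [30, 33]
insert(46) -> [30, 33, 46]
insert(25) -> [25, 30, 46, 33]

Final heap: [25, 30, 46, 33]


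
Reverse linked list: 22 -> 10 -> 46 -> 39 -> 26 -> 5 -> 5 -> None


Step 1: curr=22, set curr.next=prev(None) | reversed so far: 22
Step 2: curr=10, set curr.next=prev(22) | reversed so far: 10 -> 22
Step 3: curr=46, set curr.next=prev(10) | reversed so far: 46 -> 10 -> 22
Step 4: curr=39, set curr.next=prev(46) | reversed so far: 39 -> 46 -> 10 -> 22
Step 5: curr=26, set curr.next=prev(39) | reversed so far: 26 -> 39 -> 46 -> 10 -> 22
Step 6: curr=5, set curr.next=prev(26) | reversed so far: 5 -> 26 -> 39 -> 46 -> 10 -> 22
Step 7: curr=5, set curr.next=prev(5) | reversed so far: 5 -> 5 -> 26 -> 39 -> 46 -> 10 -> 22

5 -> 5 -> 26 -> 39 -> 46 -> 10 -> 22 -> None


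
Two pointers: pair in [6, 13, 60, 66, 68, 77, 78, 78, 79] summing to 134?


lo=0(6)+hi=8(79)=85
lo=1(13)+hi=8(79)=92
lo=2(60)+hi=8(79)=139
lo=2(60)+hi=7(78)=138
lo=2(60)+hi=6(78)=138
lo=2(60)+hi=5(77)=137
lo=2(60)+hi=4(68)=128
lo=3(66)+hi=4(68)=134

Yes: 66+68=134


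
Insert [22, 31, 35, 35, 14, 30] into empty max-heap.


Insert 22: [22]
Insert 31: [31, 22]
Insert 35: [35, 22, 31]
Insert 35: [35, 35, 31, 22]
Insert 14: [35, 35, 31, 22, 14]
Insert 30: [35, 35, 31, 22, 14, 30]

Final heap: [35, 35, 31, 22, 14, 30]


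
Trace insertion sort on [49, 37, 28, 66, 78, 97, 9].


Initial: [49, 37, 28, 66, 78, 97, 9]
Insert 37: [37, 49, 28, 66, 78, 97, 9]
Insert 28: [28, 37, 49, 66, 78, 97, 9]
Insert 66: [28, 37, 49, 66, 78, 97, 9]
Insert 78: [28, 37, 49, 66, 78, 97, 9]
Insert 97: [28, 37, 49, 66, 78, 97, 9]
Insert 9: [9, 28, 37, 49, 66, 78, 97]

Sorted: [9, 28, 37, 49, 66, 78, 97]


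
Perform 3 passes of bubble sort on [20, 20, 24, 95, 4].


Initial: [20, 20, 24, 95, 4]
Pass 1: [20, 20, 24, 4, 95] (1 swaps)
Pass 2: [20, 20, 4, 24, 95] (1 swaps)
Pass 3: [20, 4, 20, 24, 95] (1 swaps)

After 3 passes: [20, 4, 20, 24, 95]


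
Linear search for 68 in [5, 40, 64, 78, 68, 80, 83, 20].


i=0: 5!=68
i=1: 40!=68
i=2: 64!=68
i=3: 78!=68
i=4: 68==68 found!

Found at 4, 5 comps


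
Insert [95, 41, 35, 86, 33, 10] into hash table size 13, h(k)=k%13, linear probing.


Insert 95: h=4 -> slot 4
Insert 41: h=2 -> slot 2
Insert 35: h=9 -> slot 9
Insert 86: h=8 -> slot 8
Insert 33: h=7 -> slot 7
Insert 10: h=10 -> slot 10

Table: [None, None, 41, None, 95, None, None, 33, 86, 35, 10, None, None]


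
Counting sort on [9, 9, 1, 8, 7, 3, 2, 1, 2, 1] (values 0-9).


Input: [9, 9, 1, 8, 7, 3, 2, 1, 2, 1]
Counts: [0, 3, 2, 1, 0, 0, 0, 1, 1, 2]

Sorted: [1, 1, 1, 2, 2, 3, 7, 8, 9, 9]


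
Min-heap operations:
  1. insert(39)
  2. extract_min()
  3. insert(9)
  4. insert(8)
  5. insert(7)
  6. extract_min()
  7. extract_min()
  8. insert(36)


insert(39) -> [39]
extract_min()->39, []
insert(9) -> [9]
insert(8) -> [8, 9]
insert(7) -> [7, 9, 8]
extract_min()->7, [8, 9]
extract_min()->8, [9]
insert(36) -> [9, 36]

Final heap: [9, 36]


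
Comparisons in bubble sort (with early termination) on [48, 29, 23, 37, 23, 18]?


Algorithm: bubble sort (with early termination)
Input: [48, 29, 23, 37, 23, 18]
Sorted: [18, 23, 23, 29, 37, 48]

15


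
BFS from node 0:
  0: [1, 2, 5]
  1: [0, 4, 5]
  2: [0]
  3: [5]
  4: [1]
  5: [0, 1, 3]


Visit 0, enqueue [1, 2, 5]
Visit 1, enqueue [4]
Visit 2, enqueue []
Visit 5, enqueue [3]
Visit 4, enqueue []
Visit 3, enqueue []

BFS order: [0, 1, 2, 5, 4, 3]


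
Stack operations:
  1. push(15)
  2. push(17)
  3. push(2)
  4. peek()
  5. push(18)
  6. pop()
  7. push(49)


push(15) -> [15]
push(17) -> [15, 17]
push(2) -> [15, 17, 2]
peek()->2
push(18) -> [15, 17, 2, 18]
pop()->18, [15, 17, 2]
push(49) -> [15, 17, 2, 49]

Final stack: [15, 17, 2, 49]


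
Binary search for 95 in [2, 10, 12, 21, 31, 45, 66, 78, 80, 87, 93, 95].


Step 1: lo=0, hi=11, mid=5, val=45
Step 2: lo=6, hi=11, mid=8, val=80
Step 3: lo=9, hi=11, mid=10, val=93
Step 4: lo=11, hi=11, mid=11, val=95

Found at index 11


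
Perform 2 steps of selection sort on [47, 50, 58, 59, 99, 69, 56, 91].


Initial: [47, 50, 58, 59, 99, 69, 56, 91]
Step 1: min=47 at 0
  Swap: [47, 50, 58, 59, 99, 69, 56, 91]
Step 2: min=50 at 1
  Swap: [47, 50, 58, 59, 99, 69, 56, 91]

After 2 steps: [47, 50, 58, 59, 99, 69, 56, 91]


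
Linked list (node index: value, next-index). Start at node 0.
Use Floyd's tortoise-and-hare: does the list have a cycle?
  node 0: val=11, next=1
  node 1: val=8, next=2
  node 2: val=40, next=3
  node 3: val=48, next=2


Floyd's tortoise (slow, +1) and hare (fast, +2):
  init: slow=0, fast=0
  step 1: slow=1, fast=2
  step 2: slow=2, fast=2
  slow == fast at node 2: cycle detected

Cycle: yes


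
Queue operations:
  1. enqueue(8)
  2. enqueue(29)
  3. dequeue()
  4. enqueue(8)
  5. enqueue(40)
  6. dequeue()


enqueue(8) -> [8]
enqueue(29) -> [8, 29]
dequeue()->8, [29]
enqueue(8) -> [29, 8]
enqueue(40) -> [29, 8, 40]
dequeue()->29, [8, 40]

Final queue: [8, 40]


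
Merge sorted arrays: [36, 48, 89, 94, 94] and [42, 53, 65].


Take 36 from A
Take 42 from B
Take 48 from A
Take 53 from B
Take 65 from B

Merged: [36, 42, 48, 53, 65, 89, 94, 94]


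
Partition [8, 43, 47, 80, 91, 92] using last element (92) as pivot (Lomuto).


Pivot: 92
  8 <= 92: advance i (no swap)
  43 <= 92: advance i (no swap)
  47 <= 92: advance i (no swap)
  80 <= 92: advance i (no swap)
  91 <= 92: advance i (no swap)
Place pivot at 5: [8, 43, 47, 80, 91, 92]

Partitioned: [8, 43, 47, 80, 91, 92]


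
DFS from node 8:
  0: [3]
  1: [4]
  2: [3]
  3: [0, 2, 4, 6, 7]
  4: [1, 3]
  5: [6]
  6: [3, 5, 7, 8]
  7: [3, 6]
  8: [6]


Visit 8, push [6]
Visit 6, push [7, 5, 3]
Visit 3, push [7, 4, 2, 0]
Visit 0, push []
Visit 2, push []
Visit 4, push [1]
Visit 1, push []
Visit 7, push []
Visit 5, push []

DFS order: [8, 6, 3, 0, 2, 4, 1, 7, 5]


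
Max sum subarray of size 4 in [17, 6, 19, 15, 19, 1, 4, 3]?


[0:4]: 57
[1:5]: 59
[2:6]: 54
[3:7]: 39
[4:8]: 27

Max: 59 at [1:5]


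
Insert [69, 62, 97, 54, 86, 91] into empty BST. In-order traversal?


Insert 69: root
Insert 62: L from 69
Insert 97: R from 69
Insert 54: L from 69 -> L from 62
Insert 86: R from 69 -> L from 97
Insert 91: R from 69 -> L from 97 -> R from 86

In-order: [54, 62, 69, 86, 91, 97]


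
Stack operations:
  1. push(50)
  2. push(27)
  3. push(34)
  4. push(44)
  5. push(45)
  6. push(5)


push(50) -> [50]
push(27) -> [50, 27]
push(34) -> [50, 27, 34]
push(44) -> [50, 27, 34, 44]
push(45) -> [50, 27, 34, 44, 45]
push(5) -> [50, 27, 34, 44, 45, 5]

Final stack: [50, 27, 34, 44, 45, 5]


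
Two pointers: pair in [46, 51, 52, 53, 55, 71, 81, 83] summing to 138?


lo=0(46)+hi=7(83)=129
lo=1(51)+hi=7(83)=134
lo=2(52)+hi=7(83)=135
lo=3(53)+hi=7(83)=136
lo=4(55)+hi=7(83)=138

Yes: 55+83=138


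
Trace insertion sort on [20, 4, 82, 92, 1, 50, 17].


Initial: [20, 4, 82, 92, 1, 50, 17]
Insert 4: [4, 20, 82, 92, 1, 50, 17]
Insert 82: [4, 20, 82, 92, 1, 50, 17]
Insert 92: [4, 20, 82, 92, 1, 50, 17]
Insert 1: [1, 4, 20, 82, 92, 50, 17]
Insert 50: [1, 4, 20, 50, 82, 92, 17]
Insert 17: [1, 4, 17, 20, 50, 82, 92]

Sorted: [1, 4, 17, 20, 50, 82, 92]


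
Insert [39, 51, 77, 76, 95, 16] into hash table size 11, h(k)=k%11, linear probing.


Insert 39: h=6 -> slot 6
Insert 51: h=7 -> slot 7
Insert 77: h=0 -> slot 0
Insert 76: h=10 -> slot 10
Insert 95: h=7, 1 probes -> slot 8
Insert 16: h=5 -> slot 5

Table: [77, None, None, None, None, 16, 39, 51, 95, None, 76]


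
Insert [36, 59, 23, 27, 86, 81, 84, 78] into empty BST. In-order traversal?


Insert 36: root
Insert 59: R from 36
Insert 23: L from 36
Insert 27: L from 36 -> R from 23
Insert 86: R from 36 -> R from 59
Insert 81: R from 36 -> R from 59 -> L from 86
Insert 84: R from 36 -> R from 59 -> L from 86 -> R from 81
Insert 78: R from 36 -> R from 59 -> L from 86 -> L from 81

In-order: [23, 27, 36, 59, 78, 81, 84, 86]


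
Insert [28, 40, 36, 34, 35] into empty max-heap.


Insert 28: [28]
Insert 40: [40, 28]
Insert 36: [40, 28, 36]
Insert 34: [40, 34, 36, 28]
Insert 35: [40, 35, 36, 28, 34]

Final heap: [40, 35, 36, 28, 34]


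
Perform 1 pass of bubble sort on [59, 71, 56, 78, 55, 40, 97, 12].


Initial: [59, 71, 56, 78, 55, 40, 97, 12]
Pass 1: [59, 56, 71, 55, 40, 78, 12, 97] (4 swaps)

After 1 pass: [59, 56, 71, 55, 40, 78, 12, 97]


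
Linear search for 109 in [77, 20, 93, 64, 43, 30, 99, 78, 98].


i=0: 77!=109
i=1: 20!=109
i=2: 93!=109
i=3: 64!=109
i=4: 43!=109
i=5: 30!=109
i=6: 99!=109
i=7: 78!=109
i=8: 98!=109

Not found, 9 comps


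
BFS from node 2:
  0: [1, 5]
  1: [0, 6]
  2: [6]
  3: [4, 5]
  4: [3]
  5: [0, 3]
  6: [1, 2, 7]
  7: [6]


Visit 2, enqueue [6]
Visit 6, enqueue [1, 7]
Visit 1, enqueue [0]
Visit 7, enqueue []
Visit 0, enqueue [5]
Visit 5, enqueue [3]
Visit 3, enqueue [4]
Visit 4, enqueue []

BFS order: [2, 6, 1, 7, 0, 5, 3, 4]


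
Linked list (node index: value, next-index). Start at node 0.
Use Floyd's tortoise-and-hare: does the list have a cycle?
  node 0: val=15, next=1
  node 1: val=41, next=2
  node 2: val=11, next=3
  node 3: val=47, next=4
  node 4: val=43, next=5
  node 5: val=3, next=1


Floyd's tortoise (slow, +1) and hare (fast, +2):
  init: slow=0, fast=0
  step 1: slow=1, fast=2
  step 2: slow=2, fast=4
  step 3: slow=3, fast=1
  step 4: slow=4, fast=3
  step 5: slow=5, fast=5
  slow == fast at node 5: cycle detected

Cycle: yes


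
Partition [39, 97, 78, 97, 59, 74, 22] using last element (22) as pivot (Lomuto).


Pivot: 22
Place pivot at 0: [22, 97, 78, 97, 59, 74, 39]

Partitioned: [22, 97, 78, 97, 59, 74, 39]


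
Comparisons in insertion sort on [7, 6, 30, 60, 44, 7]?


Algorithm: insertion sort
Input: [7, 6, 30, 60, 44, 7]
Sorted: [6, 7, 7, 30, 44, 60]

9


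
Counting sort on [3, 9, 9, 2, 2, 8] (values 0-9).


Input: [3, 9, 9, 2, 2, 8]
Counts: [0, 0, 2, 1, 0, 0, 0, 0, 1, 2]

Sorted: [2, 2, 3, 8, 9, 9]


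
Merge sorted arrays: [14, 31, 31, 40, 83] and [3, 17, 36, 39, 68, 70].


Take 3 from B
Take 14 from A
Take 17 from B
Take 31 from A
Take 31 from A
Take 36 from B
Take 39 from B
Take 40 from A
Take 68 from B
Take 70 from B

Merged: [3, 14, 17, 31, 31, 36, 39, 40, 68, 70, 83]


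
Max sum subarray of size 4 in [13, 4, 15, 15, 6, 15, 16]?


[0:4]: 47
[1:5]: 40
[2:6]: 51
[3:7]: 52

Max: 52 at [3:7]


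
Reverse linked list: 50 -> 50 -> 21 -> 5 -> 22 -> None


Step 1: curr=50, set curr.next=prev(None) | reversed so far: 50
Step 2: curr=50, set curr.next=prev(50) | reversed so far: 50 -> 50
Step 3: curr=21, set curr.next=prev(50) | reversed so far: 21 -> 50 -> 50
Step 4: curr=5, set curr.next=prev(21) | reversed so far: 5 -> 21 -> 50 -> 50
Step 5: curr=22, set curr.next=prev(5) | reversed so far: 22 -> 5 -> 21 -> 50 -> 50

22 -> 5 -> 21 -> 50 -> 50 -> None


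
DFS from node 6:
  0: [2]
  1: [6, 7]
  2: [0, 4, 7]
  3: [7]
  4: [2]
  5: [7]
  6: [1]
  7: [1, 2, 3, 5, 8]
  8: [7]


Visit 6, push [1]
Visit 1, push [7]
Visit 7, push [8, 5, 3, 2]
Visit 2, push [4, 0]
Visit 0, push []
Visit 4, push []
Visit 3, push []
Visit 5, push []
Visit 8, push []

DFS order: [6, 1, 7, 2, 0, 4, 3, 5, 8]


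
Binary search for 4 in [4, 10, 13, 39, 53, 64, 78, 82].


Step 1: lo=0, hi=7, mid=3, val=39
Step 2: lo=0, hi=2, mid=1, val=10
Step 3: lo=0, hi=0, mid=0, val=4

Found at index 0


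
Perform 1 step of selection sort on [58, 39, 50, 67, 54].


Initial: [58, 39, 50, 67, 54]
Step 1: min=39 at 1
  Swap: [39, 58, 50, 67, 54]

After 1 step: [39, 58, 50, 67, 54]


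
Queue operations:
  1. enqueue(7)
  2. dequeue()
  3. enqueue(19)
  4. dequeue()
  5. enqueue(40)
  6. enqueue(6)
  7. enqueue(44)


enqueue(7) -> [7]
dequeue()->7, []
enqueue(19) -> [19]
dequeue()->19, []
enqueue(40) -> [40]
enqueue(6) -> [40, 6]
enqueue(44) -> [40, 6, 44]

Final queue: [40, 6, 44]


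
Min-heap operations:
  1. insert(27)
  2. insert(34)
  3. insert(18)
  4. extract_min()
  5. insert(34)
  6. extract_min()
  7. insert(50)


insert(27) -> [27]
insert(34) -> [27, 34]
insert(18) -> [18, 34, 27]
extract_min()->18, [27, 34]
insert(34) -> [27, 34, 34]
extract_min()->27, [34, 34]
insert(50) -> [34, 34, 50]

Final heap: [34, 34, 50]


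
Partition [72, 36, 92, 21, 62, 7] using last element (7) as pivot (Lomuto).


Pivot: 7
Place pivot at 0: [7, 36, 92, 21, 62, 72]

Partitioned: [7, 36, 92, 21, 62, 72]


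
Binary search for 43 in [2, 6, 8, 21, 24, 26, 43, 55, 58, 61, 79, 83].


Step 1: lo=0, hi=11, mid=5, val=26
Step 2: lo=6, hi=11, mid=8, val=58
Step 3: lo=6, hi=7, mid=6, val=43

Found at index 6


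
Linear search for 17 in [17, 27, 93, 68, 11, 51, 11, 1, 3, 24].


i=0: 17==17 found!

Found at 0, 1 comps


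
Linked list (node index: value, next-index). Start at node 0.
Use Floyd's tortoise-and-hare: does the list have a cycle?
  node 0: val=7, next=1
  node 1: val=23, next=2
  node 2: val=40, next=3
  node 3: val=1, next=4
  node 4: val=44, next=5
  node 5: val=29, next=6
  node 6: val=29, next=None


Floyd's tortoise (slow, +1) and hare (fast, +2):
  init: slow=0, fast=0
  step 1: slow=1, fast=2
  step 2: slow=2, fast=4
  step 3: slow=3, fast=6
  step 4: fast -> None, no cycle

Cycle: no


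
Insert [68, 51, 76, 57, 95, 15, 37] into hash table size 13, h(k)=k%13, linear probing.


Insert 68: h=3 -> slot 3
Insert 51: h=12 -> slot 12
Insert 76: h=11 -> slot 11
Insert 57: h=5 -> slot 5
Insert 95: h=4 -> slot 4
Insert 15: h=2 -> slot 2
Insert 37: h=11, 2 probes -> slot 0

Table: [37, None, 15, 68, 95, 57, None, None, None, None, None, 76, 51]


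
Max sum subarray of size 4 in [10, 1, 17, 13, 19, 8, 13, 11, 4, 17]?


[0:4]: 41
[1:5]: 50
[2:6]: 57
[3:7]: 53
[4:8]: 51
[5:9]: 36
[6:10]: 45

Max: 57 at [2:6]


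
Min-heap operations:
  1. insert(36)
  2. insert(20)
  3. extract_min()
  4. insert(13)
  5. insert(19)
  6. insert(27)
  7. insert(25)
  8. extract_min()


insert(36) -> [36]
insert(20) -> [20, 36]
extract_min()->20, [36]
insert(13) -> [13, 36]
insert(19) -> [13, 36, 19]
insert(27) -> [13, 27, 19, 36]
insert(25) -> [13, 25, 19, 36, 27]
extract_min()->13, [19, 25, 27, 36]

Final heap: [19, 25, 27, 36]


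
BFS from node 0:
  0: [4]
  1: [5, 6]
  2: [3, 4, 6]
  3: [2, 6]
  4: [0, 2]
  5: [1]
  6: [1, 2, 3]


Visit 0, enqueue [4]
Visit 4, enqueue [2]
Visit 2, enqueue [3, 6]
Visit 3, enqueue []
Visit 6, enqueue [1]
Visit 1, enqueue [5]
Visit 5, enqueue []

BFS order: [0, 4, 2, 3, 6, 1, 5]


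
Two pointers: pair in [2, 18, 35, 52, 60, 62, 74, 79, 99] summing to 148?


lo=0(2)+hi=8(99)=101
lo=1(18)+hi=8(99)=117
lo=2(35)+hi=8(99)=134
lo=3(52)+hi=8(99)=151
lo=3(52)+hi=7(79)=131
lo=4(60)+hi=7(79)=139
lo=5(62)+hi=7(79)=141
lo=6(74)+hi=7(79)=153

No pair found


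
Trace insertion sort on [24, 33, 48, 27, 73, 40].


Initial: [24, 33, 48, 27, 73, 40]
Insert 33: [24, 33, 48, 27, 73, 40]
Insert 48: [24, 33, 48, 27, 73, 40]
Insert 27: [24, 27, 33, 48, 73, 40]
Insert 73: [24, 27, 33, 48, 73, 40]
Insert 40: [24, 27, 33, 40, 48, 73]

Sorted: [24, 27, 33, 40, 48, 73]


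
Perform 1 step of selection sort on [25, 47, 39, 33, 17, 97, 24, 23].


Initial: [25, 47, 39, 33, 17, 97, 24, 23]
Step 1: min=17 at 4
  Swap: [17, 47, 39, 33, 25, 97, 24, 23]

After 1 step: [17, 47, 39, 33, 25, 97, 24, 23]


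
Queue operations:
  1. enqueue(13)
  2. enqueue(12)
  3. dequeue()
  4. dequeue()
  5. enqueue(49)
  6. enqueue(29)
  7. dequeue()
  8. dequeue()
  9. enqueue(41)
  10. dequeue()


enqueue(13) -> [13]
enqueue(12) -> [13, 12]
dequeue()->13, [12]
dequeue()->12, []
enqueue(49) -> [49]
enqueue(29) -> [49, 29]
dequeue()->49, [29]
dequeue()->29, []
enqueue(41) -> [41]
dequeue()->41, []

Final queue: []


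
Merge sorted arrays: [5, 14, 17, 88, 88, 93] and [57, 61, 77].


Take 5 from A
Take 14 from A
Take 17 from A
Take 57 from B
Take 61 from B
Take 77 from B

Merged: [5, 14, 17, 57, 61, 77, 88, 88, 93]


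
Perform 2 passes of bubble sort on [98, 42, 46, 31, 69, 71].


Initial: [98, 42, 46, 31, 69, 71]
Pass 1: [42, 46, 31, 69, 71, 98] (5 swaps)
Pass 2: [42, 31, 46, 69, 71, 98] (1 swaps)

After 2 passes: [42, 31, 46, 69, 71, 98]


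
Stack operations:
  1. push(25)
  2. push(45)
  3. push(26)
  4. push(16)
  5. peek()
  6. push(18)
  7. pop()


push(25) -> [25]
push(45) -> [25, 45]
push(26) -> [25, 45, 26]
push(16) -> [25, 45, 26, 16]
peek()->16
push(18) -> [25, 45, 26, 16, 18]
pop()->18, [25, 45, 26, 16]

Final stack: [25, 45, 26, 16]


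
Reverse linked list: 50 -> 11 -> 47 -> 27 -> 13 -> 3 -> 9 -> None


Step 1: curr=50, set curr.next=prev(None) | reversed so far: 50
Step 2: curr=11, set curr.next=prev(50) | reversed so far: 11 -> 50
Step 3: curr=47, set curr.next=prev(11) | reversed so far: 47 -> 11 -> 50
Step 4: curr=27, set curr.next=prev(47) | reversed so far: 27 -> 47 -> 11 -> 50
Step 5: curr=13, set curr.next=prev(27) | reversed so far: 13 -> 27 -> 47 -> 11 -> 50
Step 6: curr=3, set curr.next=prev(13) | reversed so far: 3 -> 13 -> 27 -> 47 -> 11 -> 50
Step 7: curr=9, set curr.next=prev(3) | reversed so far: 9 -> 3 -> 13 -> 27 -> 47 -> 11 -> 50

9 -> 3 -> 13 -> 27 -> 47 -> 11 -> 50 -> None


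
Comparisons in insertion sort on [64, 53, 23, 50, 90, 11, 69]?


Algorithm: insertion sort
Input: [64, 53, 23, 50, 90, 11, 69]
Sorted: [11, 23, 50, 53, 64, 69, 90]

14


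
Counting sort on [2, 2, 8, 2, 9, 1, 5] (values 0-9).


Input: [2, 2, 8, 2, 9, 1, 5]
Counts: [0, 1, 3, 0, 0, 1, 0, 0, 1, 1]

Sorted: [1, 2, 2, 2, 5, 8, 9]


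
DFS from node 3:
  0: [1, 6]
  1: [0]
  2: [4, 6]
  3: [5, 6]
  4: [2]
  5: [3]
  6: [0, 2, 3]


Visit 3, push [6, 5]
Visit 5, push []
Visit 6, push [2, 0]
Visit 0, push [1]
Visit 1, push []
Visit 2, push [4]
Visit 4, push []

DFS order: [3, 5, 6, 0, 1, 2, 4]


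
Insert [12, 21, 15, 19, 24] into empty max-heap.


Insert 12: [12]
Insert 21: [21, 12]
Insert 15: [21, 12, 15]
Insert 19: [21, 19, 15, 12]
Insert 24: [24, 21, 15, 12, 19]

Final heap: [24, 21, 15, 12, 19]


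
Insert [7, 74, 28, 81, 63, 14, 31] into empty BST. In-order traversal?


Insert 7: root
Insert 74: R from 7
Insert 28: R from 7 -> L from 74
Insert 81: R from 7 -> R from 74
Insert 63: R from 7 -> L from 74 -> R from 28
Insert 14: R from 7 -> L from 74 -> L from 28
Insert 31: R from 7 -> L from 74 -> R from 28 -> L from 63

In-order: [7, 14, 28, 31, 63, 74, 81]


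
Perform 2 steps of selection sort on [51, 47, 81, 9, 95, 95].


Initial: [51, 47, 81, 9, 95, 95]
Step 1: min=9 at 3
  Swap: [9, 47, 81, 51, 95, 95]
Step 2: min=47 at 1
  Swap: [9, 47, 81, 51, 95, 95]

After 2 steps: [9, 47, 81, 51, 95, 95]


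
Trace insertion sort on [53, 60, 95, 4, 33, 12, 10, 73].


Initial: [53, 60, 95, 4, 33, 12, 10, 73]
Insert 60: [53, 60, 95, 4, 33, 12, 10, 73]
Insert 95: [53, 60, 95, 4, 33, 12, 10, 73]
Insert 4: [4, 53, 60, 95, 33, 12, 10, 73]
Insert 33: [4, 33, 53, 60, 95, 12, 10, 73]
Insert 12: [4, 12, 33, 53, 60, 95, 10, 73]
Insert 10: [4, 10, 12, 33, 53, 60, 95, 73]
Insert 73: [4, 10, 12, 33, 53, 60, 73, 95]

Sorted: [4, 10, 12, 33, 53, 60, 73, 95]


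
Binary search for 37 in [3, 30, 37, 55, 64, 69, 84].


Step 1: lo=0, hi=6, mid=3, val=55
Step 2: lo=0, hi=2, mid=1, val=30
Step 3: lo=2, hi=2, mid=2, val=37

Found at index 2


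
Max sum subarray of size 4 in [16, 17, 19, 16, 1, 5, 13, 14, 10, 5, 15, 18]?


[0:4]: 68
[1:5]: 53
[2:6]: 41
[3:7]: 35
[4:8]: 33
[5:9]: 42
[6:10]: 42
[7:11]: 44
[8:12]: 48

Max: 68 at [0:4]


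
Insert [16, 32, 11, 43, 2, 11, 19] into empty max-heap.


Insert 16: [16]
Insert 32: [32, 16]
Insert 11: [32, 16, 11]
Insert 43: [43, 32, 11, 16]
Insert 2: [43, 32, 11, 16, 2]
Insert 11: [43, 32, 11, 16, 2, 11]
Insert 19: [43, 32, 19, 16, 2, 11, 11]

Final heap: [43, 32, 19, 16, 2, 11, 11]


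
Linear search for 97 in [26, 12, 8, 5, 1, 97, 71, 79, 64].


i=0: 26!=97
i=1: 12!=97
i=2: 8!=97
i=3: 5!=97
i=4: 1!=97
i=5: 97==97 found!

Found at 5, 6 comps


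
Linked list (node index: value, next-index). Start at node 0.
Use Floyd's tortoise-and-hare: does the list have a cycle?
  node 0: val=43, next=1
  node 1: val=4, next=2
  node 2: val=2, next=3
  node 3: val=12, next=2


Floyd's tortoise (slow, +1) and hare (fast, +2):
  init: slow=0, fast=0
  step 1: slow=1, fast=2
  step 2: slow=2, fast=2
  slow == fast at node 2: cycle detected

Cycle: yes


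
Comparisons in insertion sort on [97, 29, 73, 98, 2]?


Algorithm: insertion sort
Input: [97, 29, 73, 98, 2]
Sorted: [2, 29, 73, 97, 98]

8


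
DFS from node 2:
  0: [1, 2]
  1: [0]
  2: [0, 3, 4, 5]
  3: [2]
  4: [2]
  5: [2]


Visit 2, push [5, 4, 3, 0]
Visit 0, push [1]
Visit 1, push []
Visit 3, push []
Visit 4, push []
Visit 5, push []

DFS order: [2, 0, 1, 3, 4, 5]


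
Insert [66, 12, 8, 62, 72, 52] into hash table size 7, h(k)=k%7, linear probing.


Insert 66: h=3 -> slot 3
Insert 12: h=5 -> slot 5
Insert 8: h=1 -> slot 1
Insert 62: h=6 -> slot 6
Insert 72: h=2 -> slot 2
Insert 52: h=3, 1 probes -> slot 4

Table: [None, 8, 72, 66, 52, 12, 62]


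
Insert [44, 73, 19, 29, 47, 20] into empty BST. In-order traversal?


Insert 44: root
Insert 73: R from 44
Insert 19: L from 44
Insert 29: L from 44 -> R from 19
Insert 47: R from 44 -> L from 73
Insert 20: L from 44 -> R from 19 -> L from 29

In-order: [19, 20, 29, 44, 47, 73]


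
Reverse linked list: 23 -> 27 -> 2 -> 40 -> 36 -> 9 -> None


Step 1: curr=23, set curr.next=prev(None) | reversed so far: 23
Step 2: curr=27, set curr.next=prev(23) | reversed so far: 27 -> 23
Step 3: curr=2, set curr.next=prev(27) | reversed so far: 2 -> 27 -> 23
Step 4: curr=40, set curr.next=prev(2) | reversed so far: 40 -> 2 -> 27 -> 23
Step 5: curr=36, set curr.next=prev(40) | reversed so far: 36 -> 40 -> 2 -> 27 -> 23
Step 6: curr=9, set curr.next=prev(36) | reversed so far: 9 -> 36 -> 40 -> 2 -> 27 -> 23

9 -> 36 -> 40 -> 2 -> 27 -> 23 -> None


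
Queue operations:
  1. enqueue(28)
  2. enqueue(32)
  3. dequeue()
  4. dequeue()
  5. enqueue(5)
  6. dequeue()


enqueue(28) -> [28]
enqueue(32) -> [28, 32]
dequeue()->28, [32]
dequeue()->32, []
enqueue(5) -> [5]
dequeue()->5, []

Final queue: []


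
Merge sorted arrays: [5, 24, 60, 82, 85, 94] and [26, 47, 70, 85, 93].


Take 5 from A
Take 24 from A
Take 26 from B
Take 47 from B
Take 60 from A
Take 70 from B
Take 82 from A
Take 85 from A
Take 85 from B
Take 93 from B

Merged: [5, 24, 26, 47, 60, 70, 82, 85, 85, 93, 94]


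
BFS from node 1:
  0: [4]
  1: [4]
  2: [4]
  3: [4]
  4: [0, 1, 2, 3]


Visit 1, enqueue [4]
Visit 4, enqueue [0, 2, 3]
Visit 0, enqueue []
Visit 2, enqueue []
Visit 3, enqueue []

BFS order: [1, 4, 0, 2, 3]


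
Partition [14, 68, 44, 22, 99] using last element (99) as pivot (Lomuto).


Pivot: 99
  14 <= 99: advance i (no swap)
  68 <= 99: advance i (no swap)
  44 <= 99: advance i (no swap)
  22 <= 99: advance i (no swap)
Place pivot at 4: [14, 68, 44, 22, 99]

Partitioned: [14, 68, 44, 22, 99]


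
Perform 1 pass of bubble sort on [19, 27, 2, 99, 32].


Initial: [19, 27, 2, 99, 32]
Pass 1: [19, 2, 27, 32, 99] (2 swaps)

After 1 pass: [19, 2, 27, 32, 99]


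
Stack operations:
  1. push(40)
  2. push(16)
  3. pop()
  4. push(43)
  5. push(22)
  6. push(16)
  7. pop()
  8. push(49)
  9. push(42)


push(40) -> [40]
push(16) -> [40, 16]
pop()->16, [40]
push(43) -> [40, 43]
push(22) -> [40, 43, 22]
push(16) -> [40, 43, 22, 16]
pop()->16, [40, 43, 22]
push(49) -> [40, 43, 22, 49]
push(42) -> [40, 43, 22, 49, 42]

Final stack: [40, 43, 22, 49, 42]


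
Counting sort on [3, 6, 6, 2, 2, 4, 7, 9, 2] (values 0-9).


Input: [3, 6, 6, 2, 2, 4, 7, 9, 2]
Counts: [0, 0, 3, 1, 1, 0, 2, 1, 0, 1]

Sorted: [2, 2, 2, 3, 4, 6, 6, 7, 9]


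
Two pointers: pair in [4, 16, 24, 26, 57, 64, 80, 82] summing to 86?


lo=0(4)+hi=7(82)=86

Yes: 4+82=86


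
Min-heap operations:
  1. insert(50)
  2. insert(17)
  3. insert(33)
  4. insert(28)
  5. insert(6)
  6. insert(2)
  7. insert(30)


insert(50) -> [50]
insert(17) -> [17, 50]
insert(33) -> [17, 50, 33]
insert(28) -> [17, 28, 33, 50]
insert(6) -> [6, 17, 33, 50, 28]
insert(2) -> [2, 17, 6, 50, 28, 33]
insert(30) -> [2, 17, 6, 50, 28, 33, 30]

Final heap: [2, 17, 6, 50, 28, 33, 30]


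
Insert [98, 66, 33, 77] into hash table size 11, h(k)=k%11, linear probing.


Insert 98: h=10 -> slot 10
Insert 66: h=0 -> slot 0
Insert 33: h=0, 1 probes -> slot 1
Insert 77: h=0, 2 probes -> slot 2

Table: [66, 33, 77, None, None, None, None, None, None, None, 98]


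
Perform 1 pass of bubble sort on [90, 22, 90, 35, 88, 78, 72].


Initial: [90, 22, 90, 35, 88, 78, 72]
Pass 1: [22, 90, 35, 88, 78, 72, 90] (5 swaps)

After 1 pass: [22, 90, 35, 88, 78, 72, 90]


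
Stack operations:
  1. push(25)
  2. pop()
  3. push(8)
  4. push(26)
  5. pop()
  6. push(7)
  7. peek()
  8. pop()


push(25) -> [25]
pop()->25, []
push(8) -> [8]
push(26) -> [8, 26]
pop()->26, [8]
push(7) -> [8, 7]
peek()->7
pop()->7, [8]

Final stack: [8]


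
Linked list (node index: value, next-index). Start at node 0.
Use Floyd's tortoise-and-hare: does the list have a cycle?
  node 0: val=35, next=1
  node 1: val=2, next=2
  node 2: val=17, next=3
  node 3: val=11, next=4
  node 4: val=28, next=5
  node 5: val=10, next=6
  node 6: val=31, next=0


Floyd's tortoise (slow, +1) and hare (fast, +2):
  init: slow=0, fast=0
  step 1: slow=1, fast=2
  step 2: slow=2, fast=4
  step 3: slow=3, fast=6
  step 4: slow=4, fast=1
  step 5: slow=5, fast=3
  step 6: slow=6, fast=5
  step 7: slow=0, fast=0
  slow == fast at node 0: cycle detected

Cycle: yes


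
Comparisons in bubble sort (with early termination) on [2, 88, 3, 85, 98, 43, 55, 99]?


Algorithm: bubble sort (with early termination)
Input: [2, 88, 3, 85, 98, 43, 55, 99]
Sorted: [2, 3, 43, 55, 85, 88, 98, 99]

22


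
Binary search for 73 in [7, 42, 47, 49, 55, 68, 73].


Step 1: lo=0, hi=6, mid=3, val=49
Step 2: lo=4, hi=6, mid=5, val=68
Step 3: lo=6, hi=6, mid=6, val=73

Found at index 6


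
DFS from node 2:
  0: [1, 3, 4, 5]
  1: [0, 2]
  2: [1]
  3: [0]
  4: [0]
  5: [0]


Visit 2, push [1]
Visit 1, push [0]
Visit 0, push [5, 4, 3]
Visit 3, push []
Visit 4, push []
Visit 5, push []

DFS order: [2, 1, 0, 3, 4, 5]


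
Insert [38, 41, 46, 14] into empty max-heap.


Insert 38: [38]
Insert 41: [41, 38]
Insert 46: [46, 38, 41]
Insert 14: [46, 38, 41, 14]

Final heap: [46, 38, 41, 14]


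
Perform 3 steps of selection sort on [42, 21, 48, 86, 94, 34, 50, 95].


Initial: [42, 21, 48, 86, 94, 34, 50, 95]
Step 1: min=21 at 1
  Swap: [21, 42, 48, 86, 94, 34, 50, 95]
Step 2: min=34 at 5
  Swap: [21, 34, 48, 86, 94, 42, 50, 95]
Step 3: min=42 at 5
  Swap: [21, 34, 42, 86, 94, 48, 50, 95]

After 3 steps: [21, 34, 42, 86, 94, 48, 50, 95]


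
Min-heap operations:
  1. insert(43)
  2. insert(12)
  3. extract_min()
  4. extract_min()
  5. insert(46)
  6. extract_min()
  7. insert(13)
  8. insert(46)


insert(43) -> [43]
insert(12) -> [12, 43]
extract_min()->12, [43]
extract_min()->43, []
insert(46) -> [46]
extract_min()->46, []
insert(13) -> [13]
insert(46) -> [13, 46]

Final heap: [13, 46]


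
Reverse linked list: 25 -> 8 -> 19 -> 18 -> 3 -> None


Step 1: curr=25, set curr.next=prev(None) | reversed so far: 25
Step 2: curr=8, set curr.next=prev(25) | reversed so far: 8 -> 25
Step 3: curr=19, set curr.next=prev(8) | reversed so far: 19 -> 8 -> 25
Step 4: curr=18, set curr.next=prev(19) | reversed so far: 18 -> 19 -> 8 -> 25
Step 5: curr=3, set curr.next=prev(18) | reversed so far: 3 -> 18 -> 19 -> 8 -> 25

3 -> 18 -> 19 -> 8 -> 25 -> None


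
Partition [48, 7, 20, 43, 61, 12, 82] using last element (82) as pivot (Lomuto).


Pivot: 82
  48 <= 82: advance i (no swap)
  7 <= 82: advance i (no swap)
  20 <= 82: advance i (no swap)
  43 <= 82: advance i (no swap)
  61 <= 82: advance i (no swap)
  12 <= 82: advance i (no swap)
Place pivot at 6: [48, 7, 20, 43, 61, 12, 82]

Partitioned: [48, 7, 20, 43, 61, 12, 82]


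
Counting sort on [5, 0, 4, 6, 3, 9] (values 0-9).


Input: [5, 0, 4, 6, 3, 9]
Counts: [1, 0, 0, 1, 1, 1, 1, 0, 0, 1]

Sorted: [0, 3, 4, 5, 6, 9]


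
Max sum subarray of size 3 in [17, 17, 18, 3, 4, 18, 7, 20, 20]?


[0:3]: 52
[1:4]: 38
[2:5]: 25
[3:6]: 25
[4:7]: 29
[5:8]: 45
[6:9]: 47

Max: 52 at [0:3]


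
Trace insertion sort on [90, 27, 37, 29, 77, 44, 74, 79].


Initial: [90, 27, 37, 29, 77, 44, 74, 79]
Insert 27: [27, 90, 37, 29, 77, 44, 74, 79]
Insert 37: [27, 37, 90, 29, 77, 44, 74, 79]
Insert 29: [27, 29, 37, 90, 77, 44, 74, 79]
Insert 77: [27, 29, 37, 77, 90, 44, 74, 79]
Insert 44: [27, 29, 37, 44, 77, 90, 74, 79]
Insert 74: [27, 29, 37, 44, 74, 77, 90, 79]
Insert 79: [27, 29, 37, 44, 74, 77, 79, 90]

Sorted: [27, 29, 37, 44, 74, 77, 79, 90]


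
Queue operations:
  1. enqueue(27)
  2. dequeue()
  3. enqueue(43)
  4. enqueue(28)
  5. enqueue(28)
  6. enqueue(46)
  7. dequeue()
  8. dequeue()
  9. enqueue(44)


enqueue(27) -> [27]
dequeue()->27, []
enqueue(43) -> [43]
enqueue(28) -> [43, 28]
enqueue(28) -> [43, 28, 28]
enqueue(46) -> [43, 28, 28, 46]
dequeue()->43, [28, 28, 46]
dequeue()->28, [28, 46]
enqueue(44) -> [28, 46, 44]

Final queue: [28, 46, 44]


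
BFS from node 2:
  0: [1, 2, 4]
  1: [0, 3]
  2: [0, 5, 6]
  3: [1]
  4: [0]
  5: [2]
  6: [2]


Visit 2, enqueue [0, 5, 6]
Visit 0, enqueue [1, 4]
Visit 5, enqueue []
Visit 6, enqueue []
Visit 1, enqueue [3]
Visit 4, enqueue []
Visit 3, enqueue []

BFS order: [2, 0, 5, 6, 1, 4, 3]


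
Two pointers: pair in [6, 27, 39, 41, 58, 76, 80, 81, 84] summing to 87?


lo=0(6)+hi=8(84)=90
lo=0(6)+hi=7(81)=87

Yes: 6+81=87


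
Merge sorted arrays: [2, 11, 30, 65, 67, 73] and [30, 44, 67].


Take 2 from A
Take 11 from A
Take 30 from A
Take 30 from B
Take 44 from B
Take 65 from A
Take 67 from A
Take 67 from B

Merged: [2, 11, 30, 30, 44, 65, 67, 67, 73]


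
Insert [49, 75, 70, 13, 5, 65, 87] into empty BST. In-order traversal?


Insert 49: root
Insert 75: R from 49
Insert 70: R from 49 -> L from 75
Insert 13: L from 49
Insert 5: L from 49 -> L from 13
Insert 65: R from 49 -> L from 75 -> L from 70
Insert 87: R from 49 -> R from 75

In-order: [5, 13, 49, 65, 70, 75, 87]


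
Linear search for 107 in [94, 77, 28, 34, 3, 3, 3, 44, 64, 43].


i=0: 94!=107
i=1: 77!=107
i=2: 28!=107
i=3: 34!=107
i=4: 3!=107
i=5: 3!=107
i=6: 3!=107
i=7: 44!=107
i=8: 64!=107
i=9: 43!=107

Not found, 10 comps


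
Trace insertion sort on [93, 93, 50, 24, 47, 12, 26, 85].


Initial: [93, 93, 50, 24, 47, 12, 26, 85]
Insert 93: [93, 93, 50, 24, 47, 12, 26, 85]
Insert 50: [50, 93, 93, 24, 47, 12, 26, 85]
Insert 24: [24, 50, 93, 93, 47, 12, 26, 85]
Insert 47: [24, 47, 50, 93, 93, 12, 26, 85]
Insert 12: [12, 24, 47, 50, 93, 93, 26, 85]
Insert 26: [12, 24, 26, 47, 50, 93, 93, 85]
Insert 85: [12, 24, 26, 47, 50, 85, 93, 93]

Sorted: [12, 24, 26, 47, 50, 85, 93, 93]


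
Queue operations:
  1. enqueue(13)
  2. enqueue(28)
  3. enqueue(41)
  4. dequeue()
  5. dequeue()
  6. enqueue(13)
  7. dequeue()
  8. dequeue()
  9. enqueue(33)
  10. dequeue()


enqueue(13) -> [13]
enqueue(28) -> [13, 28]
enqueue(41) -> [13, 28, 41]
dequeue()->13, [28, 41]
dequeue()->28, [41]
enqueue(13) -> [41, 13]
dequeue()->41, [13]
dequeue()->13, []
enqueue(33) -> [33]
dequeue()->33, []

Final queue: []


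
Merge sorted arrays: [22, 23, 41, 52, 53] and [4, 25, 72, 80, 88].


Take 4 from B
Take 22 from A
Take 23 from A
Take 25 from B
Take 41 from A
Take 52 from A
Take 53 from A

Merged: [4, 22, 23, 25, 41, 52, 53, 72, 80, 88]


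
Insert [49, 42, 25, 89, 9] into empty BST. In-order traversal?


Insert 49: root
Insert 42: L from 49
Insert 25: L from 49 -> L from 42
Insert 89: R from 49
Insert 9: L from 49 -> L from 42 -> L from 25

In-order: [9, 25, 42, 49, 89]


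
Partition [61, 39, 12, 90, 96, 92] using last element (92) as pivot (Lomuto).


Pivot: 92
  61 <= 92: advance i (no swap)
  39 <= 92: advance i (no swap)
  12 <= 92: advance i (no swap)
  90 <= 92: advance i (no swap)
Place pivot at 4: [61, 39, 12, 90, 92, 96]

Partitioned: [61, 39, 12, 90, 92, 96]


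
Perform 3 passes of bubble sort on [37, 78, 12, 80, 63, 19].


Initial: [37, 78, 12, 80, 63, 19]
Pass 1: [37, 12, 78, 63, 19, 80] (3 swaps)
Pass 2: [12, 37, 63, 19, 78, 80] (3 swaps)
Pass 3: [12, 37, 19, 63, 78, 80] (1 swaps)

After 3 passes: [12, 37, 19, 63, 78, 80]


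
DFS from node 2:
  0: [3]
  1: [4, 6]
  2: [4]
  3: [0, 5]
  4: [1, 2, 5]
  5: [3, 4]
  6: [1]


Visit 2, push [4]
Visit 4, push [5, 1]
Visit 1, push [6]
Visit 6, push []
Visit 5, push [3]
Visit 3, push [0]
Visit 0, push []

DFS order: [2, 4, 1, 6, 5, 3, 0]


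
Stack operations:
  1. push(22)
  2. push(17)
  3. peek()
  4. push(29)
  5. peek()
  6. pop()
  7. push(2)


push(22) -> [22]
push(17) -> [22, 17]
peek()->17
push(29) -> [22, 17, 29]
peek()->29
pop()->29, [22, 17]
push(2) -> [22, 17, 2]

Final stack: [22, 17, 2]


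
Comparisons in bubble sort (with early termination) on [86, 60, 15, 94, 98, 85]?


Algorithm: bubble sort (with early termination)
Input: [86, 60, 15, 94, 98, 85]
Sorted: [15, 60, 85, 86, 94, 98]

14


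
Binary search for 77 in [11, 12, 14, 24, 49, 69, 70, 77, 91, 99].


Step 1: lo=0, hi=9, mid=4, val=49
Step 2: lo=5, hi=9, mid=7, val=77

Found at index 7


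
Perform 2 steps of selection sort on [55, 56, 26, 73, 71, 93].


Initial: [55, 56, 26, 73, 71, 93]
Step 1: min=26 at 2
  Swap: [26, 56, 55, 73, 71, 93]
Step 2: min=55 at 2
  Swap: [26, 55, 56, 73, 71, 93]

After 2 steps: [26, 55, 56, 73, 71, 93]


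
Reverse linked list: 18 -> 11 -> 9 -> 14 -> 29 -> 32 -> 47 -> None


Step 1: curr=18, set curr.next=prev(None) | reversed so far: 18
Step 2: curr=11, set curr.next=prev(18) | reversed so far: 11 -> 18
Step 3: curr=9, set curr.next=prev(11) | reversed so far: 9 -> 11 -> 18
Step 4: curr=14, set curr.next=prev(9) | reversed so far: 14 -> 9 -> 11 -> 18
Step 5: curr=29, set curr.next=prev(14) | reversed so far: 29 -> 14 -> 9 -> 11 -> 18
Step 6: curr=32, set curr.next=prev(29) | reversed so far: 32 -> 29 -> 14 -> 9 -> 11 -> 18
Step 7: curr=47, set curr.next=prev(32) | reversed so far: 47 -> 32 -> 29 -> 14 -> 9 -> 11 -> 18

47 -> 32 -> 29 -> 14 -> 9 -> 11 -> 18 -> None


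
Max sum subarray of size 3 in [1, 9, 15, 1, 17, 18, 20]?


[0:3]: 25
[1:4]: 25
[2:5]: 33
[3:6]: 36
[4:7]: 55

Max: 55 at [4:7]


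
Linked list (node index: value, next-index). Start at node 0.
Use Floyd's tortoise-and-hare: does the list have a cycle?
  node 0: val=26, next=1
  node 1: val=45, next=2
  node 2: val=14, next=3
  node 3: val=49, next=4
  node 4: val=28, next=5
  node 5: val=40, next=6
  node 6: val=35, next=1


Floyd's tortoise (slow, +1) and hare (fast, +2):
  init: slow=0, fast=0
  step 1: slow=1, fast=2
  step 2: slow=2, fast=4
  step 3: slow=3, fast=6
  step 4: slow=4, fast=2
  step 5: slow=5, fast=4
  step 6: slow=6, fast=6
  slow == fast at node 6: cycle detected

Cycle: yes


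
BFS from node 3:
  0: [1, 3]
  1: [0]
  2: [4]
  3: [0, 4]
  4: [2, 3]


Visit 3, enqueue [0, 4]
Visit 0, enqueue [1]
Visit 4, enqueue [2]
Visit 1, enqueue []
Visit 2, enqueue []

BFS order: [3, 0, 4, 1, 2]
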